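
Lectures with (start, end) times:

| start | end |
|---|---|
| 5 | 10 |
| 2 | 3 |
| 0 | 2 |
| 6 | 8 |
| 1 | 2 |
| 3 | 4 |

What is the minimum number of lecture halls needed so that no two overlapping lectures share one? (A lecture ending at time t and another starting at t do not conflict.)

Events (time:±→running): 0:+→1 1:+→2 … peak 2.

2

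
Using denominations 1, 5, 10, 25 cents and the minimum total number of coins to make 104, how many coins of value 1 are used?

104 − 4×25→4 − 4×1→0
Count of 1: 4

4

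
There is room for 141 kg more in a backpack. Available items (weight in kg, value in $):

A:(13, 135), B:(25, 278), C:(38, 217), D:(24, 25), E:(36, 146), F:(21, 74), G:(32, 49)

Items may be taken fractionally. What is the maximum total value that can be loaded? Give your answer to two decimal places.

862.25

Sort by value per unit weight and fill in that order.
Order: B (278/25=11.12) > A (135/13=10.38) > C (217/38=5.71) > E (146/36=4.06) > F (74/21=3.52) > G (49/32=1.53) > D (25/24=1.04)
Fill: take B (25 @ 278) → take A (13 @ 135) → take C (38 @ 217) → take E (36 @ 146) → take F (21 @ 74) → take 8/32 of G → 12.25; 141/141 used.
Total value = 862.25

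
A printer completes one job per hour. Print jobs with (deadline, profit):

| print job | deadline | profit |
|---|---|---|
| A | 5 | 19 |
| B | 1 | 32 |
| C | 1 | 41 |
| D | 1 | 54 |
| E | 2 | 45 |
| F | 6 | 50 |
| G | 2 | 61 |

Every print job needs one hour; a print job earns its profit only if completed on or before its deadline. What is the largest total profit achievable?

Take jobs in profit order; each goes to the latest open slot no later than its deadline.
By profit: G(d2,61), D(d1,54), F(d6,50), E(d2,45), C(d1,41), B(d1,32), A(d5,19)
G→slot 2; D→slot 1; F→slot 6; E skipped; C skipped; B skipped; A→slot 5.
Profit = 54 + 61 + 19 + 50 = 184

184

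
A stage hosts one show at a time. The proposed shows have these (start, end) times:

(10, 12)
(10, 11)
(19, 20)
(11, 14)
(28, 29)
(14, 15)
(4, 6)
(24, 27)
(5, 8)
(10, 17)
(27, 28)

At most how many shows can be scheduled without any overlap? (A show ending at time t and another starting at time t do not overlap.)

8

Greedy by earliest finish: after sorting by end time, pick each interval compatible with the last pick.
By end time: (4,6), (5,8), (10,11), (10,12), (11,14), (14,15), (10,17), (19,20), (24,27), (27,28), (28,29).
Pick (4,6); next start ≥ 6 → (10,11); next start ≥ 11 → (11,14); next start ≥ 14 → (14,15); next start ≥ 15 → (19,20); next start ≥ 20 → (24,27); next start ≥ 27 → (27,28); next start ≥ 28 → (28,29).
Selected 8 shows.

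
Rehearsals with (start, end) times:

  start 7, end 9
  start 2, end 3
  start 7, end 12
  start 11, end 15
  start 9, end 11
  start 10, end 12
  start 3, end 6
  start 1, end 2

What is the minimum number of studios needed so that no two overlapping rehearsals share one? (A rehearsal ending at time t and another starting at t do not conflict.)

3

The answer is the maximum number of intervals overlapping at any instant.
Events (time:±→running): 1:+→1 2:-→0 2:+→1 3:-→0 3:+→1 6:-→0 7:+→1 7:+→2 9:-→1 9:+→2 10:+→3 … peak 3.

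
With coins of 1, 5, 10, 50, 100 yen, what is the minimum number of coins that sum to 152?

152 = 1×100 + 1×50 + 2×1
Total coins = 1 + 1 + 2 = 4

4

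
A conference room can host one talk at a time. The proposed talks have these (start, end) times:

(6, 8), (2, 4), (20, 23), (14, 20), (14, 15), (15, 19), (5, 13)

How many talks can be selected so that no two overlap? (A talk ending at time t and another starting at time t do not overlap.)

By end time: (2,4), (6,8), (5,13), (14,15), (15,19), (14,20), (20,23).
Pick (2,4); next start ≥ 4 → (6,8); next start ≥ 8 → (14,15); next start ≥ 15 → (15,19); next start ≥ 19 → (20,23).
Selected 5 talks.

5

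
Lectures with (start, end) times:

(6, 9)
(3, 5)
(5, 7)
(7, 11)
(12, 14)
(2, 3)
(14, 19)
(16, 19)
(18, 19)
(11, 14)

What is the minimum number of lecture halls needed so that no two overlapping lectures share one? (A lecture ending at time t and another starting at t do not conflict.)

3

Count concurrent intervals with a sweep; the peak is the room count.
starts: [2, 3, 5, 6, 7, 11, 12, 14, 16, 18]
ends:   [3, 5, 7, 9, 11, 14, 14, 19, 19, 19]
s2→1 e3→0 s3→1 e5→0 s5→1 s6→2 e7→1 s7→2 e9→1 e11→0 s11→1 s12→2 e14→1 e14→0 s14→1 s16→2 s18→3  — peak 3.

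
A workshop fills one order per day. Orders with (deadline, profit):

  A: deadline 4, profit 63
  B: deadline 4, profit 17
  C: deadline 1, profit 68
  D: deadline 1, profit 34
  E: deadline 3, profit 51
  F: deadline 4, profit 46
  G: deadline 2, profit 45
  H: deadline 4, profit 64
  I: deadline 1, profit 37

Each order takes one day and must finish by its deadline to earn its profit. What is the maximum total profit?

246

By profit: C(d1,68), H(d4,64), A(d4,63), E(d3,51), F(d4,46), G(d2,45), I(d1,37), D(d1,34), B(d4,17)
C→slot 1; H→slot 4; A→slot 3; E→slot 2; F skipped; G skipped; I skipped; D skipped; B skipped.
Profit = 68 + 51 + 63 + 64 = 246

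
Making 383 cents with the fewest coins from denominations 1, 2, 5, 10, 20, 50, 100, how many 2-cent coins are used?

1

383 = 3×100 + 1×50 + 1×20 + 1×10 + 1×2 + 1×1
Count of 2: 1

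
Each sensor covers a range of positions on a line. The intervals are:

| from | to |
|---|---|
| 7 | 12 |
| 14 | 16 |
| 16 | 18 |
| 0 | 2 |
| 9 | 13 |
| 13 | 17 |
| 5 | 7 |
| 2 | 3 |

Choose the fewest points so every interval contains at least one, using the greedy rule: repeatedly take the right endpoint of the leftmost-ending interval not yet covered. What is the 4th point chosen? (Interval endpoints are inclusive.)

By right end: [0,2]  [2,3]  [5,7]  [7,12]  [9,13]  [14,16]  [13,17]  [16,18]
[0,2] uncovered → point at 2; [5,7] uncovered → point at 7; [9,13] uncovered → point at 13; [14,16] uncovered → point at 16.
Points: 2, 7, 13, 16 (4 total).

16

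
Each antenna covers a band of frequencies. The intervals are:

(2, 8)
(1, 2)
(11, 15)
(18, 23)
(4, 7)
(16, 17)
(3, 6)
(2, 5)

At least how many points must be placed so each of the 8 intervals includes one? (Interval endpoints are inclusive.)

5

Sorted: [1,2] [2,5] [3,6] [4,7] [2,8] [11,15] [16,17] [18,23]
{[1,2],[2,5]} hit by 2; {[3,6],[4,7],[2,8]} hit by 6; {[11,15]} hit by 15; {[16,17]} hit by 17; {[18,23]} hit by 23.
Points: 2, 6, 15, 17, 23 (5 total).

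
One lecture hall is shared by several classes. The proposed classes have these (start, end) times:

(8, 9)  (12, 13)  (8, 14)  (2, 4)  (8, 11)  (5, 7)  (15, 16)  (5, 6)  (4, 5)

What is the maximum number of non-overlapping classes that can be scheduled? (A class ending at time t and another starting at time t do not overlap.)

6

Order by finish time; keep every interval that doesn't clash with the previous kept one.
Sorted by end: (2,4)  (4,5)  (5,6)  (5,7)  (8,9)  (8,11)  (12,13)  (8,14)  (15,16)
take (2,4); take (4,5); take (5,6); skip (5,7); take (8,9); take (12,13); skip (8,14); take (15,16).
Selected 6 classes.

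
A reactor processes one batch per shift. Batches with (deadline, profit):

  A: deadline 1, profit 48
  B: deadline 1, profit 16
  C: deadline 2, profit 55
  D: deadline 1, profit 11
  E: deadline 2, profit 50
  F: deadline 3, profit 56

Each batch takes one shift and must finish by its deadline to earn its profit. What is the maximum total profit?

By profit: F(d3,56), C(d2,55), E(d2,50), A(d1,48), B(d1,16), D(d1,11)
F→slot 3; C→slot 2; E→slot 1; A skipped; B skipped; D skipped.
Profit = 50 + 55 + 56 = 161

161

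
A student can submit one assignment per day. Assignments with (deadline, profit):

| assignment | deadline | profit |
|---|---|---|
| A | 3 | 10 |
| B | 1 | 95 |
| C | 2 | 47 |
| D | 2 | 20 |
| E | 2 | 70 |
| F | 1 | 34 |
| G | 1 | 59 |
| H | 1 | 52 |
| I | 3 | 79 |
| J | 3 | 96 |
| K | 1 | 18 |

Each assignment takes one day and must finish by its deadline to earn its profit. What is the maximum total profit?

By profit: J(d3,96), B(d1,95), I(d3,79), E(d2,70), G(d1,59), H(d1,52), C(d2,47), F(d1,34), D(d2,20), K(d1,18), A(d3,10)
J→slot 3; B→slot 1; I→slot 2; E skipped; G skipped; H skipped; C skipped; F skipped; D skipped; K skipped; A skipped.
Profit = 95 + 79 + 96 = 270

270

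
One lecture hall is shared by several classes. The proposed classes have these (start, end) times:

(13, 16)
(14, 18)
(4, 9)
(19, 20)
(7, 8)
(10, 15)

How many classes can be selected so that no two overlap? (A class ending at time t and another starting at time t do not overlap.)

3

Order by finish time; keep every interval that doesn't clash with the previous kept one.
By end time: (7,8), (4,9), (10,15), (13,16), (14,18), (19,20).
Pick (7,8); next start ≥ 8 → (10,15); next start ≥ 15 → (19,20).
Selected 3 classes.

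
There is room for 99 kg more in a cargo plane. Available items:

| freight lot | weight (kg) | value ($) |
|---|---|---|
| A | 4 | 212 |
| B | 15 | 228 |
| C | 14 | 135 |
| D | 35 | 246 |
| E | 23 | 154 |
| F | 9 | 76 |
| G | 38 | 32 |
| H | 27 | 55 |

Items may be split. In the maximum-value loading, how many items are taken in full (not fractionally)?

5

Greedy by value/weight ratio, highest first.
Ratios (sorted): A 53.00, B 15.20, C 9.64, F 8.44, D 7.03, E 6.70, H 2.04, G 0.84
take A (4 @ 212); take B (15 @ 228); take C (14 @ 135); take F (9 @ 76); take D (35 @ 246); take 22/23 of E → 147.30. Capacity used 99/99.
5 item(s) taken whole; one partial (take 22/23 of E).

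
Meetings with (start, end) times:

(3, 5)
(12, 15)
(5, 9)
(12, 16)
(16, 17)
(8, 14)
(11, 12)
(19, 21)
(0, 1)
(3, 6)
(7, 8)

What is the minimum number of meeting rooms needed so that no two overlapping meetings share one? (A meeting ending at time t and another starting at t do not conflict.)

Count concurrent intervals with a sweep; the peak is the room count.
Events (time:±→running): 0:+→1 1:-→0 3:+→1 3:+→2 5:-→1 5:+→2 6:-→1 7:+→2 8:-→1 8:+→2 9:-→1 11:+→2 12:-→1 12:+→2 12:+→3 … peak 3.

3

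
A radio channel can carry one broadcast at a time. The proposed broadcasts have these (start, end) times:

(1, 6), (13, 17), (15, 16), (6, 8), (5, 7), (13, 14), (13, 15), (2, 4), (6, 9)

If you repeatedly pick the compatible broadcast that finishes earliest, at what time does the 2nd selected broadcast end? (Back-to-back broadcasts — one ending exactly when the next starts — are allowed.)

7

Sorted by end: (2,4)  (1,6)  (5,7)  (6,8)  (6,9)  (13,14)  (13,15)  (15,16)  (13,17)
take (2,4); skip (1,6); take (5,7); skip (6,8); take (13,14); take (15,16); skip (13,17).
Selected: (2,4) (5,7) (13,14) (15,16)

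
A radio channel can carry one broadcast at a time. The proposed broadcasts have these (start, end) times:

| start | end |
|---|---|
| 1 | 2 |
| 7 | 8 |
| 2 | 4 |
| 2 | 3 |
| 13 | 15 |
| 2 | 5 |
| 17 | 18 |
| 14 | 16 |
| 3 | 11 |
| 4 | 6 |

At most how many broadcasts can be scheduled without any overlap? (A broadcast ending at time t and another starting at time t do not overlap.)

Sort by end time and greedily take each interval whose start is ≥ the last chosen end.
Sorted by end: (1,2)  (2,3)  (2,4)  (2,5)  (4,6)  (7,8)  (3,11)  (13,15)  (14,16)  (17,18)
take (1,2); take (2,3); skip (2,5); take (4,6); take (7,8); take (13,15); skip (14,16); take (17,18).
Selected 6 broadcasts.

6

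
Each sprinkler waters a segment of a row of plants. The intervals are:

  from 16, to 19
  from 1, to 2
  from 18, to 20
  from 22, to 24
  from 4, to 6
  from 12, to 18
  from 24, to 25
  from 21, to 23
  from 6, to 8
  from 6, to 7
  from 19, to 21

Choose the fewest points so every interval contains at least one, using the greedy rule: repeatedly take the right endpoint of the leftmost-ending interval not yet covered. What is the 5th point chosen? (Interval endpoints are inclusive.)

Process intervals by earliest right end; each time one isn't hit yet, stab at its right endpoint.
Sorted: [1,2] [4,6] [6,7] [6,8] [12,18] [16,19] [18,20] [19,21] [21,23] [22,24] [24,25]
{[1,2]} hit by 2; {[4,6],[6,7],[6,8]} hit by 6; {[12,18],[16,19],[18,20]} hit by 18; {[19,21],[21,23]} hit by 21; {[22,24],[24,25]} hit by 24.
Points: 2, 6, 18, 21, 24 (5 total).

24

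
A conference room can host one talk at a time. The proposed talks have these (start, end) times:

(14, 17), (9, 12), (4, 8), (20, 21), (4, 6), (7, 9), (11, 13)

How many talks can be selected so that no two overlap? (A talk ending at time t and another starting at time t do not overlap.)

By end time: (4,6), (4,8), (7,9), (9,12), (11,13), (14,17), (20,21).
Pick (4,6); next start ≥ 6 → (7,9); next start ≥ 9 → (9,12); next start ≥ 12 → (14,17); next start ≥ 17 → (20,21).
Selected 5 talks.

5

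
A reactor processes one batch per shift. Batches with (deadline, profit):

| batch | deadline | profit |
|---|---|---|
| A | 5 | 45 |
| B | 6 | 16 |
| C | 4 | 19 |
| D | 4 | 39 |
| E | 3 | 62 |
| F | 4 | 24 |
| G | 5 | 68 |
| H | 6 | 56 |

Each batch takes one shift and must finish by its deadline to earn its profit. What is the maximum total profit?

294

Take jobs in profit order; each goes to the latest open slot no later than its deadline.
Profit order: G=68 E=62 H=56 A=45 D=39 F=24 C=19 B=16
Assign: G→slot 5, E→slot 3, H→slot 6, A→slot 4, D→slot 2, F→slot 1, C skipped, B skipped.
Slots: [1:F] [2:D] [3:E] [4:A] [5:G] [6:H]
Profit = 24 + 39 + 62 + 45 + 68 + 56 = 294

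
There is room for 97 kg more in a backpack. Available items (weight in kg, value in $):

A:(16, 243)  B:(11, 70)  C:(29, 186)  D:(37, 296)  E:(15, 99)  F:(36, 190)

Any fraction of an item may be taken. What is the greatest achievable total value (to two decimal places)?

Greedy by value/weight ratio, highest first.
Order: A (243/16=15.19) > D (296/37=8.00) > E (99/15=6.60) > C (186/29=6.41) > B (70/11=6.36) > F (190/36=5.28)
Fill: take A (16 @ 243) → take D (37 @ 296) → take E (15 @ 99) → take C (29 @ 186); 97/97 used.
Total value = 824.00

824.00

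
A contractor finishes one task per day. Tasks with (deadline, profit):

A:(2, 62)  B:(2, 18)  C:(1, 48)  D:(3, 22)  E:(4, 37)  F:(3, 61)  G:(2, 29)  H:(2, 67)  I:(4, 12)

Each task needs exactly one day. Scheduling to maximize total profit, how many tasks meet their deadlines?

4

By profit: H(d2,67), A(d2,62), F(d3,61), C(d1,48), E(d4,37), G(d2,29), D(d3,22), B(d2,18), I(d4,12)
H→slot 2; A→slot 1; F→slot 3; C skipped; E→slot 4; G skipped; D skipped; B skipped; I skipped.
4 of 9 scheduled.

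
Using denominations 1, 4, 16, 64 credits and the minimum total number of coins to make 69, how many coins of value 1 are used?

1

69 − 1×64→5 − 1×4→1 − 1×1→0
Count of 1: 1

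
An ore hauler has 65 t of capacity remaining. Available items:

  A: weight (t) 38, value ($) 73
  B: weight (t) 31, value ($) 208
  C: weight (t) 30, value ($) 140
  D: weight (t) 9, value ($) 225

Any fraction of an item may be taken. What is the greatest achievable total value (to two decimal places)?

Greedy by value/weight ratio, highest first.
Ratios (sorted): D 25.00, B 6.71, C 4.67, A 1.92
take D (9 @ 225); take B (31 @ 208); take 25/30 of C → 116.67. Capacity used 65/65.
Total value = 549.67

549.67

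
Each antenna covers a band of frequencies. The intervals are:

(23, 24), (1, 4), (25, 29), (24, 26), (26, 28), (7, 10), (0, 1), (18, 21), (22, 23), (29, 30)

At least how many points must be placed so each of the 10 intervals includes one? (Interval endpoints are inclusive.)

6

Sorted: [0,1] [1,4] [7,10] [18,21] [22,23] [23,24] [24,26] [26,28] [25,29] [29,30]
{[0,1],[1,4]} hit by 1; {[7,10]} hit by 10; {[18,21]} hit by 21; {[22,23],[23,24]} hit by 23; {[24,26],[26,28],[25,29]} hit by 26; {[29,30]} hit by 30.
Points: 1, 10, 21, 23, 26, 30 (6 total).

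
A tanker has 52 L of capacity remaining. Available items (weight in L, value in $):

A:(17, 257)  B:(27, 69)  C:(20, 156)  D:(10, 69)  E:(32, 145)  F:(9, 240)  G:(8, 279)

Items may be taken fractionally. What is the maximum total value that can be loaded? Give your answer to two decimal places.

Greedy by value/weight ratio, highest first.
Order: G (279/8=34.88) > F (240/9=26.67) > A (257/17=15.12) > C (156/20=7.80) > D (69/10=6.90) > E (145/32=4.53) > B (69/27=2.56)
Fill: take G (8 @ 279) → take F (9 @ 240) → take A (17 @ 257) → take 18/20 of C → 140.40; 52/52 used.
Total value = 916.40

916.40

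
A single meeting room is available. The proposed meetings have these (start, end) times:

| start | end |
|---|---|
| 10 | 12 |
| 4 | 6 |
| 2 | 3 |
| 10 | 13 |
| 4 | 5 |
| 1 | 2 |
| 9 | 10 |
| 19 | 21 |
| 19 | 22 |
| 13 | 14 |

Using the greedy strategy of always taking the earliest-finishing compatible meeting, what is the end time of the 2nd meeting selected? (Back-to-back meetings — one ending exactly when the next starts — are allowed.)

3

Greedy by earliest finish: after sorting by end time, pick each interval compatible with the last pick.
Sorted by end: (1,2)  (2,3)  (4,5)  (4,6)  (9,10)  (10,12)  (10,13)  (13,14)  (19,21)  (19,22)
take (1,2); take (2,3); take (4,5); take (9,10); take (10,12); skip (10,13); take (13,14); take (19,21).
Selected: (1,2) (2,3) (4,5) (9,10) (10,12) (13,14) (19,21)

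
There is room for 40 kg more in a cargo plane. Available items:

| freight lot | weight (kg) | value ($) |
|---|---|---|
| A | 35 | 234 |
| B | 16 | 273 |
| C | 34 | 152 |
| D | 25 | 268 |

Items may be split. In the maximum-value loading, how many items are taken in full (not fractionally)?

1

Sort by value per unit weight and fill in that order.
Ratios (sorted): B 17.06, D 10.72, A 6.69, C 4.47
take B (16 @ 273); take 24/25 of D → 257.28. Capacity used 40/40.
1 item(s) taken whole; one partial (take 24/25 of D).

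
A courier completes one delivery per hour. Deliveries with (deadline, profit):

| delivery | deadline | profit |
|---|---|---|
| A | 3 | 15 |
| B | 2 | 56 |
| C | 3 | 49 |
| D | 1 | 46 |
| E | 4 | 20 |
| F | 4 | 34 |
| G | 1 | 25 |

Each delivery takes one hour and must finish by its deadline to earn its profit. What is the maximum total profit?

Profit order: B=56 C=49 D=46 F=34 G=25 E=20 A=15
Assign: B→slot 2, C→slot 3, D→slot 1, F→slot 4, G skipped, E skipped, A skipped.
Slots: [1:D] [2:B] [3:C] [4:F]
Profit = 46 + 56 + 49 + 34 = 185

185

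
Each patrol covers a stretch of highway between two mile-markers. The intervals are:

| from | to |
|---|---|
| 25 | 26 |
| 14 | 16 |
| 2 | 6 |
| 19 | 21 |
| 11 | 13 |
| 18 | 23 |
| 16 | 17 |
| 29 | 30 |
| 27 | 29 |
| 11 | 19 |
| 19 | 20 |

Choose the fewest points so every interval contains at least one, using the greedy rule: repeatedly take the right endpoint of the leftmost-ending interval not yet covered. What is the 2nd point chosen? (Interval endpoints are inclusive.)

By right end: [2,6]  [11,13]  [14,16]  [16,17]  [11,19]  [19,20]  [19,21]  [18,23]  [25,26]  [27,29]  [29,30]
[2,6] uncovered → point at 6; [11,13] uncovered → point at 13; [14,16] uncovered → point at 16; [19,20] uncovered → point at 20; [25,26] uncovered → point at 26; [27,29] uncovered → point at 29.
Points: 6, 13, 16, 20, 26, 29 (6 total).

13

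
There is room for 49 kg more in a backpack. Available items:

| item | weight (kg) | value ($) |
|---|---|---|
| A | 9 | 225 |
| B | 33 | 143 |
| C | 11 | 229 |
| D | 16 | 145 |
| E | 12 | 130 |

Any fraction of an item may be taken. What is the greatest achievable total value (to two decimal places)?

733.33

Greedy by value/weight ratio, highest first.
Ratios (sorted): A 25.00, C 20.82, E 10.83, D 9.06, B 4.33
take A (9 @ 225); take C (11 @ 229); take E (12 @ 130); take D (16 @ 145); take 1/33 of B → 4.33. Capacity used 49/49.
Total value = 733.33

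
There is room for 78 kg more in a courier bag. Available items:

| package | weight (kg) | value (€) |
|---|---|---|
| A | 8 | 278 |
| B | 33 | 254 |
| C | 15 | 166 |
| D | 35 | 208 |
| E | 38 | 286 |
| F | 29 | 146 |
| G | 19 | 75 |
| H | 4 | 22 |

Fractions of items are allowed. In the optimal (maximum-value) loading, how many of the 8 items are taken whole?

3

Order: A (278/8=34.75) > C (166/15=11.07) > B (254/33=7.70) > E (286/38=7.53) > D (208/35=5.94) > H (22/4=5.50) > F (146/29=5.03) > G (75/19=3.95)
Fill: take A (8 @ 278) → take C (15 @ 166) → take B (33 @ 254) → take 22/38 of E → 165.58; 78/78 used.
3 item(s) taken whole; one partial (take 22/38 of E).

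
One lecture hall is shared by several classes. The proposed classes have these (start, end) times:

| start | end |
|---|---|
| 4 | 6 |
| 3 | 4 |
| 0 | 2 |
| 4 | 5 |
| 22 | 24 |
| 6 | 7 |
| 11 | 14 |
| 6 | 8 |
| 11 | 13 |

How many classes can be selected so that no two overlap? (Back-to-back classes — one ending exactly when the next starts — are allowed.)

Sorted by end: (0,2)  (3,4)  (4,5)  (4,6)  (6,7)  (6,8)  (11,13)  (11,14)  (22,24)
take (0,2); take (3,4); take (4,5); skip (4,6); take (6,7); take (11,13); skip (11,14); take (22,24).
Selected 6 classes.

6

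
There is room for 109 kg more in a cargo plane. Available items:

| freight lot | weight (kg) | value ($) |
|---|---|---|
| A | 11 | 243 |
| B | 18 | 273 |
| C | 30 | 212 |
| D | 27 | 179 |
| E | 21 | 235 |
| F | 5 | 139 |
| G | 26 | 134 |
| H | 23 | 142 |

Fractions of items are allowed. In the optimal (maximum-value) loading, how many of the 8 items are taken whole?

5

Sort by value per unit weight and fill in that order.
Order: F (139/5=27.80) > A (243/11=22.09) > B (273/18=15.17) > E (235/21=11.19) > C (212/30=7.07) > D (179/27=6.63) > H (142/23=6.17) > G (134/26=5.15)
Fill: take F (5 @ 139) → take A (11 @ 243) → take B (18 @ 273) → take E (21 @ 235) → take C (30 @ 212) → take 24/27 of D → 159.11; 109/109 used.
5 item(s) taken whole; one partial (take 24/27 of D).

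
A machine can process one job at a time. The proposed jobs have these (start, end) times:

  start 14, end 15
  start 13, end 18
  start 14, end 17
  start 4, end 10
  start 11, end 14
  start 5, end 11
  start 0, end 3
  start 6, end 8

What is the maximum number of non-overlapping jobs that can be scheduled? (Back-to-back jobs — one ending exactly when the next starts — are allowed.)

Greedy by earliest finish: after sorting by end time, pick each interval compatible with the last pick.
Sorted by end: (0,3)  (6,8)  (4,10)  (5,11)  (11,14)  (14,15)  (14,17)  (13,18)
take (0,3); take (6,8); skip (5,11); take (11,14); take (14,15); skip (14,17).
Selected 4 jobs.

4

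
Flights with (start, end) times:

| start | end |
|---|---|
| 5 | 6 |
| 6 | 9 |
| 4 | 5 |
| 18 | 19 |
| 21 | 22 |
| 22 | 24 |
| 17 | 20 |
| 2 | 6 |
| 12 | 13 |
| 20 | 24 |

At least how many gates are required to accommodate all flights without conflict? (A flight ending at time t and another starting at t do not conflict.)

2

Count concurrent intervals with a sweep; the peak is the room count.
starts: [2, 4, 5, 6, 12, 17, 18, 20, 21, 22]
ends:   [5, 6, 6, 9, 13, 19, 20, 22, 24, 24]
s2→1 s4→2  — peak 2.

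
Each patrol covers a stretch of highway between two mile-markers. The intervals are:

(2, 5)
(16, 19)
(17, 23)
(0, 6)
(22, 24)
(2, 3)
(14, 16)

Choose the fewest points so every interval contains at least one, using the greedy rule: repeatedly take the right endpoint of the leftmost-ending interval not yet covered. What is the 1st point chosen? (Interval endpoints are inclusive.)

Sorted: [2,3] [2,5] [0,6] [14,16] [16,19] [17,23] [22,24]
{[2,3],[2,5],[0,6]} hit by 3; {[14,16],[16,19]} hit by 16; {[17,23],[22,24]} hit by 23.
Points: 3, 16, 23 (3 total).

3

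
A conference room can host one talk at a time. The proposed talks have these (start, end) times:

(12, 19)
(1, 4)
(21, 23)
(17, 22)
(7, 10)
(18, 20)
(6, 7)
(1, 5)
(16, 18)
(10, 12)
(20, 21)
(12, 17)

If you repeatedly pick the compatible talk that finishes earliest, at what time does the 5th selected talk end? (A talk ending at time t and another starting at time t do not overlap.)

Greedy by earliest finish: after sorting by end time, pick each interval compatible with the last pick.
Sorted by end: (1,4)  (1,5)  (6,7)  (7,10)  (10,12)  (12,17)  (16,18)  (12,19)  (18,20)  (20,21)  (17,22)  (21,23)
take (1,4); skip (1,5); take (6,7); take (7,10); take (10,12); take (12,17); take (18,20); take (20,21); skip (17,22); take (21,23).
Selected: (1,4) (6,7) (7,10) (10,12) (12,17) (18,20) (20,21) (21,23)

17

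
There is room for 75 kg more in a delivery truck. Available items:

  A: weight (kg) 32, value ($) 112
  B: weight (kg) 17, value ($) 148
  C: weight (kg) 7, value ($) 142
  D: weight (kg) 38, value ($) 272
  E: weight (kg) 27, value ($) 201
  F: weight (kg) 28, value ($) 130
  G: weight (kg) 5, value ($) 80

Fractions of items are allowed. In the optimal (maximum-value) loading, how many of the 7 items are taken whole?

Greedy by value/weight ratio, highest first.
Ratios (sorted): C 20.29, G 16.00, B 8.71, E 7.44, D 7.16, F 4.64, A 3.50
take C (7 @ 142); take G (5 @ 80); take B (17 @ 148); take E (27 @ 201); take 19/38 of D → 136.00. Capacity used 75/75.
4 item(s) taken whole; one partial (take 19/38 of D).

4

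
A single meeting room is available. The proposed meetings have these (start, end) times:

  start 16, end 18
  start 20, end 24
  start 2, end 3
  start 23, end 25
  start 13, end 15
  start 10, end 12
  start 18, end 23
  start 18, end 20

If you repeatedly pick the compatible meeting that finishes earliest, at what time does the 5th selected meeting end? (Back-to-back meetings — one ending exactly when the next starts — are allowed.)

Sorted by end: (2,3)  (10,12)  (13,15)  (16,18)  (18,20)  (18,23)  (20,24)  (23,25)
take (2,3); take (10,12); take (13,15); take (16,18); take (18,20); take (20,24).
Selected: (2,3) (10,12) (13,15) (16,18) (18,20) (20,24)

20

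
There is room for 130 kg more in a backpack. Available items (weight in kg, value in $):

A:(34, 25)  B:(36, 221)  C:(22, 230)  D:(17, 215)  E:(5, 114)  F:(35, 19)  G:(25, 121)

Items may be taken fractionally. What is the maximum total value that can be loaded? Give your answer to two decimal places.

919.38

Order: E (114/5=22.80) > D (215/17=12.65) > C (230/22=10.45) > B (221/36=6.14) > G (121/25=4.84) > A (25/34=0.74) > F (19/35=0.54)
Fill: take E (5 @ 114) → take D (17 @ 215) → take C (22 @ 230) → take B (36 @ 221) → take G (25 @ 121) → take 25/34 of A → 18.38; 130/130 used.
Total value = 919.38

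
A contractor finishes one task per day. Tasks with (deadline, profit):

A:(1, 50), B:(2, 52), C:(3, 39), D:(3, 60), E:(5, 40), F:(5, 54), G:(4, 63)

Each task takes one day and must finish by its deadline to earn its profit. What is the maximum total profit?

Profit order: G=63 D=60 F=54 B=52 A=50 E=40 C=39
Assign: G→slot 4, D→slot 3, F→slot 5, B→slot 2, A→slot 1, E skipped, C skipped.
Slots: [1:A] [2:B] [3:D] [4:G] [5:F]
Profit = 50 + 52 + 60 + 63 + 54 = 279

279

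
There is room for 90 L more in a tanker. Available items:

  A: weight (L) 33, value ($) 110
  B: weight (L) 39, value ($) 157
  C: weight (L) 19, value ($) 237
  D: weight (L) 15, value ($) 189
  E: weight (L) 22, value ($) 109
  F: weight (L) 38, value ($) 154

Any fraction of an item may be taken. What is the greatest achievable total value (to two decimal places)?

672.79

Greedy by value/weight ratio, highest first.
Ratios (sorted): D 12.60, C 12.47, E 4.95, F 4.05, B 4.03, A 3.33
take D (15 @ 189); take C (19 @ 237); take E (22 @ 109); take 34/38 of F → 137.79. Capacity used 90/90.
Total value = 672.79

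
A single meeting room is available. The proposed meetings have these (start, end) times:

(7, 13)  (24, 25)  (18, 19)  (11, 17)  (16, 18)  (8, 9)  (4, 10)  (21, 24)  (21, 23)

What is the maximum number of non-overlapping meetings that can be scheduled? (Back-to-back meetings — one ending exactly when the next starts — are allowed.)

Sorted by end: (8,9)  (4,10)  (7,13)  (11,17)  (16,18)  (18,19)  (21,23)  (21,24)  (24,25)
take (8,9); take (11,17); skip (16,18); take (18,19); take (21,23); take (24,25).
Selected 5 meetings.

5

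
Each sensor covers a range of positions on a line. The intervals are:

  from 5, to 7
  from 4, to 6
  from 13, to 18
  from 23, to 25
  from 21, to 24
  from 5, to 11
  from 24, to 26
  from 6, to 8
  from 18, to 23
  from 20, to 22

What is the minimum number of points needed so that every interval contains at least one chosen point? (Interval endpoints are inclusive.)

Sort by right endpoint; whenever an interval is uncovered, place a point at its right end.
Sorted: [4,6] [5,7] [6,8] [5,11] [13,18] [20,22] [18,23] [21,24] [23,25] [24,26]
{[4,6],[5,7],[6,8],[5,11]} hit by 6; {[13,18]} hit by 18; {[20,22],[18,23],[21,24]} hit by 22; {[23,25],[24,26]} hit by 25.
Points: 6, 18, 22, 25 (4 total).

4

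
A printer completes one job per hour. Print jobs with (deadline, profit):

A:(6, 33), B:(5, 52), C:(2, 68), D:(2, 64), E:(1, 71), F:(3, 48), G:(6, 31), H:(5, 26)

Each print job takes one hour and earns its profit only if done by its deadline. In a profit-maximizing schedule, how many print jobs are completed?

Take jobs in profit order; each goes to the latest open slot no later than its deadline.
By profit: E(d1,71), C(d2,68), D(d2,64), B(d5,52), F(d3,48), A(d6,33), G(d6,31), H(d5,26)
E→slot 1; C→slot 2; D skipped; B→slot 5; F→slot 3; A→slot 6; G→slot 4; H skipped.
6 of 8 scheduled.

6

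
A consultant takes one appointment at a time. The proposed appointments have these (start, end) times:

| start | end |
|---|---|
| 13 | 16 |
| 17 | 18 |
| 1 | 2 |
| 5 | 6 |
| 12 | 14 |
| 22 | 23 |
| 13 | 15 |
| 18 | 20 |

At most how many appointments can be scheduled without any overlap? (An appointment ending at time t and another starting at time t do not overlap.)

6

By end time: (1,2), (5,6), (12,14), (13,15), (13,16), (17,18), (18,20), (22,23).
Pick (1,2); next start ≥ 2 → (5,6); next start ≥ 6 → (12,14); next start ≥ 14 → (17,18); next start ≥ 18 → (18,20); next start ≥ 20 → (22,23).
Selected 6 appointments.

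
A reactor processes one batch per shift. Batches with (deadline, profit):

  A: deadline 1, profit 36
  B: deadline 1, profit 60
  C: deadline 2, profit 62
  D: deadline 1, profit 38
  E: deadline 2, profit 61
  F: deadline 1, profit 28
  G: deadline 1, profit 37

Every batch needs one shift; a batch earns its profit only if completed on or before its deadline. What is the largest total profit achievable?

123

Sort by profit descending; place each in the latest free slot ≤ its deadline.
By profit: C(d2,62), E(d2,61), B(d1,60), D(d1,38), G(d1,37), A(d1,36), F(d1,28)
C→slot 2; E→slot 1; B skipped; D skipped; G skipped; A skipped; F skipped.
Profit = 61 + 62 = 123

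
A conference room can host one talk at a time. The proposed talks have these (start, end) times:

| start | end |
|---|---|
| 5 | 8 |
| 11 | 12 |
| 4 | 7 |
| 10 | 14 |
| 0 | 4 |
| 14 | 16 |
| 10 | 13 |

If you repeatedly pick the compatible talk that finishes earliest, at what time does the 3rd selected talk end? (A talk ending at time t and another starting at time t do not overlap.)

Greedy by earliest finish: after sorting by end time, pick each interval compatible with the last pick.
By end time: (0,4), (4,7), (5,8), (11,12), (10,13), (10,14), (14,16).
Pick (0,4); next start ≥ 4 → (4,7); next start ≥ 7 → (11,12); next start ≥ 12 → (14,16).
Selected: (0,4) (4,7) (11,12) (14,16)

12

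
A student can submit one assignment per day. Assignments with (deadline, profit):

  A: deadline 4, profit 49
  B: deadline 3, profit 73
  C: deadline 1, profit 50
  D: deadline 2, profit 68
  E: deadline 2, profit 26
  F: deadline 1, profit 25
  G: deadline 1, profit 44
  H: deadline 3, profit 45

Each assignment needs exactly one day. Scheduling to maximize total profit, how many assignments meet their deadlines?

4

Take jobs in profit order; each goes to the latest open slot no later than its deadline.
Profit order: B=73 D=68 C=50 A=49 H=45 G=44 E=26 F=25
Assign: B→slot 3, D→slot 2, C→slot 1, A→slot 4, H skipped, G skipped, E skipped, F skipped.
Slots: [1:C] [2:D] [3:B] [4:A]
4 of 8 scheduled.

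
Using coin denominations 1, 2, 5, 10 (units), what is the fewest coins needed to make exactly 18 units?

4

Greedy: take as many of the largest coin as possible, then repeat with the remainder.
18 = 1×10 + 1×5 + 1×2 + 1×1
Total coins = 1 + 1 + 1 + 1 = 4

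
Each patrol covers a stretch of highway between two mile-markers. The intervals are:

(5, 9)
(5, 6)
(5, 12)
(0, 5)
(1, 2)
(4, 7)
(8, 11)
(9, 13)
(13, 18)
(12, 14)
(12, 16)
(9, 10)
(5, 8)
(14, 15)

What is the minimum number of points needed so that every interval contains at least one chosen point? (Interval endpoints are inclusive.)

4

Process intervals by earliest right end; each time one isn't hit yet, stab at its right endpoint.
By right end: [1,2]  [0,5]  [5,6]  [4,7]  [5,8]  [5,9]  [9,10]  [8,11]  [5,12]  [9,13]  [12,14]  [14,15]  [12,16]  [13,18]
[1,2] uncovered → point at 2; [5,6] uncovered → point at 6; [9,10] uncovered → point at 10; [12,14] uncovered → point at 14.
Points: 2, 6, 10, 14 (4 total).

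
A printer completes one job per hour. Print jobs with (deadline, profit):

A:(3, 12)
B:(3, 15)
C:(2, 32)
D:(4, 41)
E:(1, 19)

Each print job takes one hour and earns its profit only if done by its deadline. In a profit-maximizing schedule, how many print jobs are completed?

4

Sort by profit descending; place each in the latest free slot ≤ its deadline.
Profit order: D=41 C=32 E=19 B=15 A=12
Assign: D→slot 4, C→slot 2, E→slot 1, B→slot 3, A skipped.
Slots: [1:E] [2:C] [3:B] [4:D]
4 of 5 scheduled.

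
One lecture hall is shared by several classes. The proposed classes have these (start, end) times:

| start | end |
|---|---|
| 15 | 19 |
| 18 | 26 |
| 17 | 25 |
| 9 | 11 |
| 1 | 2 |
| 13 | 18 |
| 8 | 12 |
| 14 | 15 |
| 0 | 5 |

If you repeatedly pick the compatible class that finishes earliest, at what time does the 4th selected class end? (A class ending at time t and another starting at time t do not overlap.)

Sort by end time and greedily take each interval whose start is ≥ the last chosen end.
Sorted by end: (1,2)  (0,5)  (9,11)  (8,12)  (14,15)  (13,18)  (15,19)  (17,25)  (18,26)
take (1,2); take (9,11); skip (8,12); take (14,15); take (15,19).
Selected: (1,2) (9,11) (14,15) (15,19)

19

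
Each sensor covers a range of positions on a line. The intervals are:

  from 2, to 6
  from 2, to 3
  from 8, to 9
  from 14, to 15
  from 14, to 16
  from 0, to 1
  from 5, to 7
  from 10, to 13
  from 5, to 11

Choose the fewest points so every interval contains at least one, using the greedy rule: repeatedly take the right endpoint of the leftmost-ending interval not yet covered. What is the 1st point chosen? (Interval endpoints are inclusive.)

By right end: [0,1]  [2,3]  [2,6]  [5,7]  [8,9]  [5,11]  [10,13]  [14,15]  [14,16]
[0,1] uncovered → point at 1; [2,3] uncovered → point at 3; [5,7] uncovered → point at 7; [8,9] uncovered → point at 9; [10,13] uncovered → point at 13; [14,15] uncovered → point at 15.
Points: 1, 3, 7, 9, 13, 15 (6 total).

1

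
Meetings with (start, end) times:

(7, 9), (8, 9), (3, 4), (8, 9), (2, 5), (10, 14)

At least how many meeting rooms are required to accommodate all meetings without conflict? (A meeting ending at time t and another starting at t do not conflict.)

3

Events (time:±→running): 2:+→1 3:+→2 4:-→1 5:-→0 7:+→1 8:+→2 8:+→3 … peak 3.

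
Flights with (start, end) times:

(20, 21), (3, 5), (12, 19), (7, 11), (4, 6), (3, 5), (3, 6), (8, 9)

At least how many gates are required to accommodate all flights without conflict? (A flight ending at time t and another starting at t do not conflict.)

4

The answer is the maximum number of intervals overlapping at any instant.
starts: [3, 3, 3, 4, 7, 8, 12, 20]
ends:   [5, 5, 6, 6, 9, 11, 19, 21]
s3→1 s3→2 s3→3 s4→4  — peak 4.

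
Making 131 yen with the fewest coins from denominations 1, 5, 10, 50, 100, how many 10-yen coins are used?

3

131 − 1×100→31 − 3×10→1 − 1×1→0
Count of 10: 3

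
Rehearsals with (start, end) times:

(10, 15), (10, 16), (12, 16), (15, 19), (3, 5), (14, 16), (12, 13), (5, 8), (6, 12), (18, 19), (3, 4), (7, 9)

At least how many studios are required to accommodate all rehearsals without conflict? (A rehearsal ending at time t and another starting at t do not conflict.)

Count concurrent intervals with a sweep; the peak is the room count.
starts: [3, 3, 5, 6, 7, 10, 10, 12, 12, 14, 15, 18]
ends:   [4, 5, 8, 9, 12, 13, 15, 16, 16, 16, 19, 19]
s3→1 s3→2 e4→1 e5→0 s5→1 s6→2 s7→3 e8→2 e9→1 s10→2 s10→3 e12→2 s12→3 s12→4  — peak 4.

4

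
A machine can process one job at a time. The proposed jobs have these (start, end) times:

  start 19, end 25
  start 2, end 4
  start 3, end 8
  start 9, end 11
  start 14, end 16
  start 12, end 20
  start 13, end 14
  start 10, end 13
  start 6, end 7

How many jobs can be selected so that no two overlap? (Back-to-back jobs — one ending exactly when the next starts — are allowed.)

6

Sort by end time and greedily take each interval whose start is ≥ the last chosen end.
Sorted by end: (2,4)  (6,7)  (3,8)  (9,11)  (10,13)  (13,14)  (14,16)  (12,20)  (19,25)
take (2,4); take (6,7); take (9,11); skip (10,13); take (13,14); take (14,16); take (19,25).
Selected 6 jobs.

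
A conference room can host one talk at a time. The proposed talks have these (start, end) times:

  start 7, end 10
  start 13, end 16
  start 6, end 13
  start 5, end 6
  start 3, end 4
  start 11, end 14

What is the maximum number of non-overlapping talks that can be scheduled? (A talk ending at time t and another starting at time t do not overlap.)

4

Greedy by earliest finish: after sorting by end time, pick each interval compatible with the last pick.
By end time: (3,4), (5,6), (7,10), (6,13), (11,14), (13,16).
Pick (3,4); next start ≥ 4 → (5,6); next start ≥ 6 → (7,10); next start ≥ 10 → (11,14).
Selected 4 talks.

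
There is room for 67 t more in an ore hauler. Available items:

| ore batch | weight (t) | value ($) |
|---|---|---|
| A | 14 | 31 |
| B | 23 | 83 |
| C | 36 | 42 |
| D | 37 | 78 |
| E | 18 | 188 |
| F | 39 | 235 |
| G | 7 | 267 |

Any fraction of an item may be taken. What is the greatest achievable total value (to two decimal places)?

Order: G (267/7=38.14) > E (188/18=10.44) > F (235/39=6.03) > B (83/23=3.61) > A (31/14=2.21) > D (78/37=2.11) > C (42/36=1.17)
Fill: take G (7 @ 267) → take E (18 @ 188) → take F (39 @ 235) → take 3/23 of B → 10.83; 67/67 used.
Total value = 700.83

700.83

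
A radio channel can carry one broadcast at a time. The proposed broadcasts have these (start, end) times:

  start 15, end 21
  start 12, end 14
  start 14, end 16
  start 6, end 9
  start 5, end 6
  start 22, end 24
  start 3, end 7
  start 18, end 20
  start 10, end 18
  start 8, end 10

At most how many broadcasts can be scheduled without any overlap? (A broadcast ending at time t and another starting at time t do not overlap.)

Greedy by earliest finish: after sorting by end time, pick each interval compatible with the last pick.
By end time: (5,6), (3,7), (6,9), (8,10), (12,14), (14,16), (10,18), (18,20), (15,21), (22,24).
Pick (5,6); next start ≥ 6 → (6,9); next start ≥ 9 → (12,14); next start ≥ 14 → (14,16); next start ≥ 16 → (18,20); next start ≥ 20 → (22,24).
Selected 6 broadcasts.

6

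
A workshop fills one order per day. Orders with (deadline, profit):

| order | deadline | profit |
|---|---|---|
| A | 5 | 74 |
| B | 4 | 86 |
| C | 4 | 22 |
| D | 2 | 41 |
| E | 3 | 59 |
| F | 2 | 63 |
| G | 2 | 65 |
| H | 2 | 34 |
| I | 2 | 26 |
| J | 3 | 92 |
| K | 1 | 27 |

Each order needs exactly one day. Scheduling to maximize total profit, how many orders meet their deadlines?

Sort by profit descending; place each in the latest free slot ≤ its deadline.
By profit: J(d3,92), B(d4,86), A(d5,74), G(d2,65), F(d2,63), E(d3,59), D(d2,41), H(d2,34), K(d1,27), I(d2,26), C(d4,22)
J→slot 3; B→slot 4; A→slot 5; G→slot 2; F→slot 1; E skipped; D skipped; H skipped; K skipped; I skipped; C skipped.
5 of 11 scheduled.

5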